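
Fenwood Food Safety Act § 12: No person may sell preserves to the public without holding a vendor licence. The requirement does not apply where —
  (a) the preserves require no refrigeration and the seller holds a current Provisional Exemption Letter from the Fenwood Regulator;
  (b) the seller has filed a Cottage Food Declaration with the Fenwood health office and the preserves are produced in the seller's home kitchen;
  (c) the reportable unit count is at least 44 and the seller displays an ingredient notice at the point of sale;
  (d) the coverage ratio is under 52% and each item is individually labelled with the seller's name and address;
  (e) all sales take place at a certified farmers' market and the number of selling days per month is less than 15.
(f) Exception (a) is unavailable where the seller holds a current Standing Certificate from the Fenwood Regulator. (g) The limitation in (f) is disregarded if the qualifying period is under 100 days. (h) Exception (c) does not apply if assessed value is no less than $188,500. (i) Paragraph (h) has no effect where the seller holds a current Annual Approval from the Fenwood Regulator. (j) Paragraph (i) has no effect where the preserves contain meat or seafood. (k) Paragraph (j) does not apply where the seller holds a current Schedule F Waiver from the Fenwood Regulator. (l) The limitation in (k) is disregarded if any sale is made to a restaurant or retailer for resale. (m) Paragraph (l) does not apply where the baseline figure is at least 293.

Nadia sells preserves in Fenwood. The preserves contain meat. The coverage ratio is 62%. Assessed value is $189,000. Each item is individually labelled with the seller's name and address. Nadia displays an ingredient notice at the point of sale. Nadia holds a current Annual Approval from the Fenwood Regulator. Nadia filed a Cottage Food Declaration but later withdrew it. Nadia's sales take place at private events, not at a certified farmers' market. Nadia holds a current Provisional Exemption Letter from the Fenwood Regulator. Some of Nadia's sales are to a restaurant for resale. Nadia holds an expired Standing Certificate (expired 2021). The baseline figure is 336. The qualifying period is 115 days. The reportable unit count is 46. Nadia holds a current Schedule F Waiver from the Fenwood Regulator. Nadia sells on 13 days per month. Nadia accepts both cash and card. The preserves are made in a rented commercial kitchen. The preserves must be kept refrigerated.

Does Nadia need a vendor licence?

Exception (a) fails — the preserves require refrigeration.
Exception (b) does not apply: the Cottage Food Declaration was withdrawn.
Exception (c): the reportable unit count is 46, meeting the 44 threshold; an ingredient notice is displayed — every condition holds. Applying paragraphs (h)–(m): (h) is engaged (assessed value is $189,000, meeting the $188,500 threshold), but is set aside by (i): (i) operates against (h): a current Annual Approval is held. (j) would limit (i) — the preserves contain meat — but (k) sets (j) aside: (k) operates against (j): a current Schedule F Waiver is held. (l) is engaged (some sales are to a restaurant for resale), but is itself disapplied by (m): (m) is engaged — the baseline figure is 336, meeting the 293 threshold. (c) remains available.
Exception (d) requires that the coverage ratio is under 52%; but the coverage ratio is 62%, not under 52%, so (d) is unavailable.
Exception (e) requires that all sales take place at a certified farmers' market; but sales are at private events, not a certified farmers' market, so (e) is unavailable.

No — exception (c) applies; Nadia is not required to hold a vendor licence.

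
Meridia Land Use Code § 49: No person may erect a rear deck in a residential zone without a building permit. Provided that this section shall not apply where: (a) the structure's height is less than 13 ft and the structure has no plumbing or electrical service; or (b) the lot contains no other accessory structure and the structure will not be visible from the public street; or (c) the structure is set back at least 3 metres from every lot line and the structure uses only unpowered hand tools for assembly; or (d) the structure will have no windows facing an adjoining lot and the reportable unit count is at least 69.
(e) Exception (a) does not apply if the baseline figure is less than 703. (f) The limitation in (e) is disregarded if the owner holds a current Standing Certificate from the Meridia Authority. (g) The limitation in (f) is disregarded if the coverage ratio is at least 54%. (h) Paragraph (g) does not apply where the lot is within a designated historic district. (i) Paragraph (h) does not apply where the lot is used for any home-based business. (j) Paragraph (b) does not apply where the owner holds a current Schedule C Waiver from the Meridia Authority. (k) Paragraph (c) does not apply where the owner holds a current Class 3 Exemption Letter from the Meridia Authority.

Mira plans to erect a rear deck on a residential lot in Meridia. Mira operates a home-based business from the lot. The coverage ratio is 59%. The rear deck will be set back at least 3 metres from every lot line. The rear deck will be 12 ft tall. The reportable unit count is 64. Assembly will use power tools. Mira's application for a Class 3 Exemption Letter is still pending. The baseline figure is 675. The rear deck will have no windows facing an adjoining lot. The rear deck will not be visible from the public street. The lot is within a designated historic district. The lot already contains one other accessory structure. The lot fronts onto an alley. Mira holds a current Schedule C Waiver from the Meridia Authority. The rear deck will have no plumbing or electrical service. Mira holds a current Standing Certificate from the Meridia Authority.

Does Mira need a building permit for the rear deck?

Yes — Mira must obtain a building permit.

Exception (a)'s conditions are all satisfied: the structure's height is 12 ft, less than the 13 ft limit; there is no plumbing or electrical service. Turning to paragraphs (e)–(i): (e) operates against (a): the baseline figure is 675, less than the 703 limit. (f) is triggered (a current Standing Certificate is held), but is set aside by (g): (g) is triggered — the coverage ratio is 59%, meeting the 54% threshold. (h) would limit (g) — the lot is in a historic district — but (i) sets (h) aside: (i) applies — a home-based business operates on the lot. (a) is therefore removed.
Exception (b) does not apply: the lot already has another accessory structure.
Exception (c) does not apply: assembly uses power tools.
Exception (d) fails — the reportable unit count is 64, short of 69.
No exception displaces § 49.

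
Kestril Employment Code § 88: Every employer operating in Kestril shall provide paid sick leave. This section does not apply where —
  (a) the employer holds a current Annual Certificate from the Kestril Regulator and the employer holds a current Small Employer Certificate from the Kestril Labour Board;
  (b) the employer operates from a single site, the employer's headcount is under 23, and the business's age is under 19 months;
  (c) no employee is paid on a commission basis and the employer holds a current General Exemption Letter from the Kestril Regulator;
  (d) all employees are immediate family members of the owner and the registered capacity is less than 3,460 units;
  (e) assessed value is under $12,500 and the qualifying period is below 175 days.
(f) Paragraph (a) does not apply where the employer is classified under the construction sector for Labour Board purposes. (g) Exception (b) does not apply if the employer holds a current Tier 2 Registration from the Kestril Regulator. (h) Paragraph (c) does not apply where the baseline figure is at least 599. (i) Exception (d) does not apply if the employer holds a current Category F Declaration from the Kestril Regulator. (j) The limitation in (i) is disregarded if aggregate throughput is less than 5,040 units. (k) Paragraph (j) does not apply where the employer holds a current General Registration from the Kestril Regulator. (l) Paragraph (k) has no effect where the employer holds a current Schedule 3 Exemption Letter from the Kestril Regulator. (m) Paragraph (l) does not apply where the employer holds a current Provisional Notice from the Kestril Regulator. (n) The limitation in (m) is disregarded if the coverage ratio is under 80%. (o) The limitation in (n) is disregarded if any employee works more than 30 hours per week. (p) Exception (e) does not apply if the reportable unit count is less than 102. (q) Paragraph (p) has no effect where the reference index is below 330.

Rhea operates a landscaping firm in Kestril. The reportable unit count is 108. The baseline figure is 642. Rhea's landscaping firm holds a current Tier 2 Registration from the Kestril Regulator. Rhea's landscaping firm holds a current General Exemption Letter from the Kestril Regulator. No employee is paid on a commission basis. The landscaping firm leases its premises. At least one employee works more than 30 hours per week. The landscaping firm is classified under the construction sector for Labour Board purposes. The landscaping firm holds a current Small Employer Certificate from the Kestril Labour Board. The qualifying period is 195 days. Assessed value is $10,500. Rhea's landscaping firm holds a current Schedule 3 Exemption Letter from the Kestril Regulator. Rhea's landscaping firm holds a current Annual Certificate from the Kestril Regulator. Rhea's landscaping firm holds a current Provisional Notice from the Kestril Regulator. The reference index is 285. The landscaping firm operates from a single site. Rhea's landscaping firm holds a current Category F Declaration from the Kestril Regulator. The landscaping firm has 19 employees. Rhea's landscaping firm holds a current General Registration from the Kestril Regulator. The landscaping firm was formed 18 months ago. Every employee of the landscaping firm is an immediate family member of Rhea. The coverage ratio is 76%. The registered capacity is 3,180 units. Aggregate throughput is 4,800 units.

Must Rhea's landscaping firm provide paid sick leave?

Yes — Rhea's landscaping firm must provide paid sick leave.

Exception (a)'s conditions are all satisfied: a current Annual Certificate is held; a current Small Employer Certificate is held. But: (f) operates against (a): the landscaping firm is classified under the construction sector. So (a) is unavailable.
All of (b)'s requirements are met (the employer operates from a single site; the employer's headcount is 19, under the 23 limit; the business's age is 18 months, under the 19 months limit). Turning to paragraph (g): (g) operates against (b): a current Tier 2 Registration is held. So (b) is unavailable.
All of (c)'s requirements are met (no employee is paid on commission; a current General Exemption Letter is held). Turning to paragraph (h): (h) operates against (c): the baseline figure is 642, meeting the 599 threshold. So (c) is unavailable.
Exception (d)'s conditions are all satisfied: every employee is an immediate family member; the registered capacity is 3,180 units, less than the 3,460 units limit. However, paragraphs (i)–(o) must be considered: (i) operates — a current Category F Declaration is held. (j) would limit (i) — aggregate throughput is 4,800 units, less than the 5,040 units limit — but (k) sets (j) aside: (k) is engaged — a current General Registration is held. (l) would limit (k) — a current Schedule 3 Exemption Letter is held — but (m) sets (l) aside: (m) applies — a current Provisional Notice is held. (n) is triggered (the coverage ratio is 76%, under the 80% limit), but is overridden by (o): (o) operates against (n): at least one employee exceeds 30 hours/week. Exception (d) does not apply.
Exception (e) does not apply: the qualifying period is 195 days, not below 175 days.
No exception is made out. Rhea's landscaping firm falls within the general rule.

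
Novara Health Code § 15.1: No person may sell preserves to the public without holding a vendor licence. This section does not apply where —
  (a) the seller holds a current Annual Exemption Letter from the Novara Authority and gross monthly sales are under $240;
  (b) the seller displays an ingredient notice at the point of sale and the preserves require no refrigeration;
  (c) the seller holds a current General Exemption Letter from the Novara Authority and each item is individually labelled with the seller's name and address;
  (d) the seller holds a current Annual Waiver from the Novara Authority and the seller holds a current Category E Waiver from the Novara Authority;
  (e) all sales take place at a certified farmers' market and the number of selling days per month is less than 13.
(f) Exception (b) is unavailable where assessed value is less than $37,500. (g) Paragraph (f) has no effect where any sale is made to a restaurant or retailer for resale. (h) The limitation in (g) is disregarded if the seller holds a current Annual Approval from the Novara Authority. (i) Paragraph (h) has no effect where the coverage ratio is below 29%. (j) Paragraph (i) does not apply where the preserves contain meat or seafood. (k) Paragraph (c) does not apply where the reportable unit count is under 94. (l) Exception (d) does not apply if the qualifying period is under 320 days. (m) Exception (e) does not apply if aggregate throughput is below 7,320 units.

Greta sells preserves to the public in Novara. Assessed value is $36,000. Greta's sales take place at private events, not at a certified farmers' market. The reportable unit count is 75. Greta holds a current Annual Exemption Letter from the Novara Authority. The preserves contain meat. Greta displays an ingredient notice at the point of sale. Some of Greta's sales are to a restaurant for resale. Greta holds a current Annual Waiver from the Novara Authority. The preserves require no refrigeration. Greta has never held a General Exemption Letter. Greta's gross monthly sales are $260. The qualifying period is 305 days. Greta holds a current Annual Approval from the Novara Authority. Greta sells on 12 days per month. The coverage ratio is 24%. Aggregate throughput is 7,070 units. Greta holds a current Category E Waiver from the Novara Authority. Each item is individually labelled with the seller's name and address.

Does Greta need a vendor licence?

Yes — Greta must hold a vendor licence.

Exception (a) does not apply: gross monthly sales are $260, not under $240.
Exception (b)'s conditions are all satisfied: an ingredient notice is displayed; the preserves are shelf-stable. Turning to paragraphs (f)–(j): (f) operates — assessed value is $36,000, less than the $37,500 limit. (g) would limit (f) — some sales are to a restaurant for resale — but (h) sets (g) aside: (h) is engaged — a current Annual Approval is held. (i) operates (the coverage ratio is 24%, below the 29% limit), but is overridden by (j): (j) is triggered — the preserves contain meat. So (b) is unavailable.
Exception (c) does not apply: no current General Exemption Letter is held.
Exception (d)'s conditions are all satisfied: a current Annual Waiver is held; a current Category E Waiver is held. But applying paragraph (l): (l) operates against (d): the qualifying period is 305 days, under the 320 days limit. Exception (d) does not apply.
Exception (e) requires that all sales take place at a certified farmers' market; but sales are at private events, not a certified farmers' market, so (e) is unavailable.
No exception applies. The general rule governs.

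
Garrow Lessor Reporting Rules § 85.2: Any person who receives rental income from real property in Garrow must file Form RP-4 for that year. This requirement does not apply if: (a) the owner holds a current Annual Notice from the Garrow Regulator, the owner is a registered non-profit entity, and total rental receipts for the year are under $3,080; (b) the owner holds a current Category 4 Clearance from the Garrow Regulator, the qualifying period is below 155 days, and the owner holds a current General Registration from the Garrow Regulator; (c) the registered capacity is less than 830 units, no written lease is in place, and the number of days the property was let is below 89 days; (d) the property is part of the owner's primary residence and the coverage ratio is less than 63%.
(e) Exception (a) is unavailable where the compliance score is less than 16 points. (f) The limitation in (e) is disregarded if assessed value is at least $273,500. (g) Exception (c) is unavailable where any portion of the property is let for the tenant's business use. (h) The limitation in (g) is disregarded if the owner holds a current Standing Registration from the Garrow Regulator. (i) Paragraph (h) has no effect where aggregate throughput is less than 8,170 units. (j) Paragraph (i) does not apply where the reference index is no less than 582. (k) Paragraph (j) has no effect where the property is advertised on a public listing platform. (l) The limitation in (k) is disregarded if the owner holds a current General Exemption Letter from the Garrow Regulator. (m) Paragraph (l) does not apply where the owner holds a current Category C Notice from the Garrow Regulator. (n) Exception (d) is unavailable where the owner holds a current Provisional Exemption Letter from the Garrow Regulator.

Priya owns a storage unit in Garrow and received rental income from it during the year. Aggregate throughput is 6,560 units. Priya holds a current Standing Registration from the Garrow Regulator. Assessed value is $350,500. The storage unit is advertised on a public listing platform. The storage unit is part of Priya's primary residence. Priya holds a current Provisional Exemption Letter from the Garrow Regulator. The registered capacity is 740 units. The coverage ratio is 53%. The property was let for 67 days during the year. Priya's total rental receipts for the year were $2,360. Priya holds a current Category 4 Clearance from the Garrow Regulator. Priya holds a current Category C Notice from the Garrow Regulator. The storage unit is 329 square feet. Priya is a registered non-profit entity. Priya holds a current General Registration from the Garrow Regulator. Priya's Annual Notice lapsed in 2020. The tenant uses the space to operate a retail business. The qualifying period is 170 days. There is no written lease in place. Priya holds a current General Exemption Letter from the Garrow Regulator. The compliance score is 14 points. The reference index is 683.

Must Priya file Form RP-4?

Exception (a) fails — no current Annual Notice is held.
Exception (b) fails — the qualifying period is 170 days, not below 155 days.
Exception (c) is satisfied on its face — the registered capacity is 740 units, less than the 830 units limit; there is no written lease; the number of days the property was let is 67 days, below the 89 days limit. But applying paragraphs (g)–(m): (g) operates against (c): the space is let for business use. (h) would limit (g) — a current Standing Registration is held — but (i) sets (h) aside: (i) is engaged — aggregate throughput is 6,560 units, less than the 8,170 units limit. (j) is triggered (the reference index is 683, meeting the 582 threshold), but is set aside by (k): (k) is engaged — the property is publicly advertised. (l) applies (a current General Exemption Letter is held), but is displaced by (m): (m) operates — a current Category C Notice is held. So (c) is unavailable.
Exception (d): the storage unit is part of the primary residence; the coverage ratio is 53%, less than the 63% limit — every condition holds. Turning to paragraph (n): (n) operates — a current Provisional Exemption Letter is held. So (d) is unavailable.
No exception applies. The general rule governs.

Yes — Priya must file Form RP-4.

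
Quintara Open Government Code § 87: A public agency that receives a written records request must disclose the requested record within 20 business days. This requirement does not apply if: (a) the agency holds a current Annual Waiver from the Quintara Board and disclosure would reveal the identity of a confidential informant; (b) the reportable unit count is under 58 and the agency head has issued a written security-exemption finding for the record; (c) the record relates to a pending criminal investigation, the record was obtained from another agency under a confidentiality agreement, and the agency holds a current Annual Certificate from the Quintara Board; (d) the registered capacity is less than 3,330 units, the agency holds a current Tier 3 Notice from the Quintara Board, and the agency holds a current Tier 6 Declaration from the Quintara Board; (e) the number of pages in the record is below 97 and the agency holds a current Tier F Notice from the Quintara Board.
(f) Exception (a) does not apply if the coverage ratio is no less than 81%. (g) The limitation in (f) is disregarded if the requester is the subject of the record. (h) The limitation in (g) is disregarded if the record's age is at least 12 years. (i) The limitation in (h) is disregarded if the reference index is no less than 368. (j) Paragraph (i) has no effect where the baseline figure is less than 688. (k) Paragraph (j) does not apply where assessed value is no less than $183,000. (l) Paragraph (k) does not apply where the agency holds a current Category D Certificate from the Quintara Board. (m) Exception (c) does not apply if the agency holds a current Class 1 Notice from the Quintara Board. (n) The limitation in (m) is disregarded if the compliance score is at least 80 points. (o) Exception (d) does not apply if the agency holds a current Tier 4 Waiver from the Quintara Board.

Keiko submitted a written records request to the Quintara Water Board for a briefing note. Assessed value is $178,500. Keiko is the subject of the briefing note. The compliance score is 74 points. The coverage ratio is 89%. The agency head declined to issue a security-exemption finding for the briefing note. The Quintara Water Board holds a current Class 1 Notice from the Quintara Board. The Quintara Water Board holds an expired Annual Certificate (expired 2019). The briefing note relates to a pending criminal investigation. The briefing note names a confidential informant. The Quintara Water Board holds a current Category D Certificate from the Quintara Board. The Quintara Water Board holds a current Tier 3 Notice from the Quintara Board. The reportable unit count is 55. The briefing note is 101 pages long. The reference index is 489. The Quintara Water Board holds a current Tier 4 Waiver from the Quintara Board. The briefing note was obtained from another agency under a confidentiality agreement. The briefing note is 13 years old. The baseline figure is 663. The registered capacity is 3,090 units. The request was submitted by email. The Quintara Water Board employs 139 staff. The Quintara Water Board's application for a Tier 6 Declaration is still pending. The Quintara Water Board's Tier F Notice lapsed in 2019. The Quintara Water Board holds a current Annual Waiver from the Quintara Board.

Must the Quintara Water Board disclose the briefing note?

Exception (a)'s conditions are all satisfied: a current Annual Waiver is held; the briefing note names a confidential informant. Turning to paragraphs (f)–(l): (f) is engaged — the coverage ratio is 89%, meeting the 81% threshold. (g) would limit (f) — Keiko is the subject of the briefing note — but (h) sets (g) aside: (h) operates against (g): the record's age is 13 years, meeting the 12 years threshold. (i) operates (the reference index is 489, meeting the 368 threshold), but is displaced by (j): (j) operates against (i): the baseline figure is 663, less than the 688 limit. (k), which would lift (j), does not operate here — assessed value is $178,500, short of $183,000. Exception (a) does not apply.
Exception (b) fails — the agency head declined to issue a security-exemption finding.
Exception (c) requires that the agency holds a current Annual Certificate from the Quintara Board; but there is no Annual Certificate in force, so (c) is unavailable.
Exception (d) fails — there is no Tier 6 Declaration in force.
Exception (e) fails — the number of pages in the record is 101, not below 97.
Every exception is unavailable, so the rule governs.

Yes — the Quintara Water Board must disclose the briefing note.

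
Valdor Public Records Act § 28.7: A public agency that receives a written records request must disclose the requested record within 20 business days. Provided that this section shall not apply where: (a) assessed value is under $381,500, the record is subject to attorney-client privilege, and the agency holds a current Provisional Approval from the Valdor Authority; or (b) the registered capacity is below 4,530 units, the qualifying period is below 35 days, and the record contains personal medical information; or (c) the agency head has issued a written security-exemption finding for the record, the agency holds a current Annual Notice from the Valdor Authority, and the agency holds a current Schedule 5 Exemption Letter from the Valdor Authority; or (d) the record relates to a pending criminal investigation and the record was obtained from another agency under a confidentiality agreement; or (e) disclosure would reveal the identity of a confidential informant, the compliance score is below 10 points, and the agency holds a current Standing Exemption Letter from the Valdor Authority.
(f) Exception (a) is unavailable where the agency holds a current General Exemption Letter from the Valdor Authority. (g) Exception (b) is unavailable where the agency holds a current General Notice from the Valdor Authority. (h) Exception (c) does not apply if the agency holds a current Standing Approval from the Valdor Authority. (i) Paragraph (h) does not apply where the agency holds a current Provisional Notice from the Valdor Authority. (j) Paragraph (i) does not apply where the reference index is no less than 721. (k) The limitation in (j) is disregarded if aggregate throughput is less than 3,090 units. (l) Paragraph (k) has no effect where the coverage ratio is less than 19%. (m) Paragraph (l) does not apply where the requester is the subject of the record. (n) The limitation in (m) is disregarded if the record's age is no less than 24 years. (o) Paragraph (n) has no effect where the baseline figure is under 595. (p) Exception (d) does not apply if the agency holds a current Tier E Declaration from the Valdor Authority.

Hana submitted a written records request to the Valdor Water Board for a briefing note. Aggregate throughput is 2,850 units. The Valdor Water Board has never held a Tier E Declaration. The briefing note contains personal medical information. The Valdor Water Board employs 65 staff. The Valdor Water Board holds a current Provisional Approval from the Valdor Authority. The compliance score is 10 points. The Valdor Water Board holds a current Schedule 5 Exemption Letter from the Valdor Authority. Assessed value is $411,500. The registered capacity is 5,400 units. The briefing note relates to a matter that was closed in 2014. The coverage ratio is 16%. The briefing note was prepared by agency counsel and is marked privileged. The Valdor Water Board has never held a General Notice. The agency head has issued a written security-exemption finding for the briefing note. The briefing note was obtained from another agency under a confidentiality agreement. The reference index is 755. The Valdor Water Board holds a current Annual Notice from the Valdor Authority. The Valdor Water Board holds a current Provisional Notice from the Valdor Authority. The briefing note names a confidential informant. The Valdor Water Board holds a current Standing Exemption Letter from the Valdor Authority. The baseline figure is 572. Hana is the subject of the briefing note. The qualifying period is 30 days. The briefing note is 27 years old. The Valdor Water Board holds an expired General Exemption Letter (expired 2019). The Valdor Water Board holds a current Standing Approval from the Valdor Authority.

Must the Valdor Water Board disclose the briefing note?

Exception (a) requires that assessed value is under $381,500; but assessed value is $411,500, not under $381,500, so (a) is unavailable.
Exception (b) requires that the registered capacity is below 4,530 units; but the registered capacity is 5,400 units, not below 4,530 units, so (b) is unavailable.
All of (c)'s requirements are met (a written security-exemption finding has been issued; a current Annual Notice is held; a current Schedule 5 Exemption Letter is held). Considering the limiting provisions: (h) is triggered (a current Standing Approval is held), but is itself disapplied by (i): (i) operates — a current Provisional Notice is held. (j) is engaged (the reference index is 755, meeting the 721 threshold), but is itself disapplied by (k): (k) operates against (j): aggregate throughput is 2,850 units, less than the 3,090 units limit. (l) operates (the coverage ratio is 16%, less than the 19% limit), but is displaced by (m): (m) is engaged — Hana is the subject of the briefing note. (n) would limit (m) — the record's age is 27 years, meeting the 24 years threshold — but (o) sets (n) aside: (o) operates against (n): the baseline figure is 572, under the 595 limit. (c) remains available.
Exception (d) fails — the briefing note relates to a closed matter.
Exception (e) fails — the compliance score is 10 points, not below 10 points.

No — exception (c) applies; the Valdor Water Board is not required to disclose the briefing note.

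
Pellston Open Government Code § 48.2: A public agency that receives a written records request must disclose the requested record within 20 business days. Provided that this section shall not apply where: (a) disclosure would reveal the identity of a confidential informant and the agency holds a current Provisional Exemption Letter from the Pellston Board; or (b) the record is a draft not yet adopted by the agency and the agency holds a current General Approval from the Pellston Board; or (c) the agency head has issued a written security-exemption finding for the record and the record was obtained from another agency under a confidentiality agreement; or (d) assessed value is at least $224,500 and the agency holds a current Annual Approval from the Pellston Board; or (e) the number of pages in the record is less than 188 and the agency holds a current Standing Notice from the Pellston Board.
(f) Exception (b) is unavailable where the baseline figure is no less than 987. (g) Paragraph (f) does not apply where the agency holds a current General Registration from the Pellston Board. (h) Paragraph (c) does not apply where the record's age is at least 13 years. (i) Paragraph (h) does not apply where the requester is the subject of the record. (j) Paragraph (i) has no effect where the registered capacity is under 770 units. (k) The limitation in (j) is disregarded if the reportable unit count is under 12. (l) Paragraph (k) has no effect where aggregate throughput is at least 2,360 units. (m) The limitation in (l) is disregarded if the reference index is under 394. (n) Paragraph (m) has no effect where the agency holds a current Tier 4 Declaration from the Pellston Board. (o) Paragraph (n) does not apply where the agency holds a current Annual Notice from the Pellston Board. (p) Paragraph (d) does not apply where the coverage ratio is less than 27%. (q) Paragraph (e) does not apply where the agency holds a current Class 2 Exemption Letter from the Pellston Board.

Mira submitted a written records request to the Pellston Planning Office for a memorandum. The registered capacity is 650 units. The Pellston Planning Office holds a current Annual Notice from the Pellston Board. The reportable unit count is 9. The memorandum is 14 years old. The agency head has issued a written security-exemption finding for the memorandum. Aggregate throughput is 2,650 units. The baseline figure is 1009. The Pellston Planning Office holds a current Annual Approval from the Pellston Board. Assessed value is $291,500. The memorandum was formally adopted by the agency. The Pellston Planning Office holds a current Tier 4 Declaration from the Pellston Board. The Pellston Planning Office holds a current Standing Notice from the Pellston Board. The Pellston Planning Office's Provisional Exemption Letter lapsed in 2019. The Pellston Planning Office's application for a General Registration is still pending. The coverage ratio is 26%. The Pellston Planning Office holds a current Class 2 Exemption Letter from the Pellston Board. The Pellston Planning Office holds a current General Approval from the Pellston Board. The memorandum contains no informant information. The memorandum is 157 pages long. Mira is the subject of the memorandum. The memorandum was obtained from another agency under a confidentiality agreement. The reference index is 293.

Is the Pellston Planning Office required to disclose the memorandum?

Exception (a) requires that disclosure would reveal the identity of a confidential informant; but the memorandum contains no informant information, so (a) is unavailable.
Exception (b) fails — the memorandum has been formally adopted.
Exception (c) is satisfied on its face — a written security-exemption finding has been issued; the memorandum was obtained under a confidentiality agreement. Applying paragraphs (h)–(o): (h) applies (the record's age is 14 years, meeting the 13 years threshold), but yields to (i): (i) is triggered — Mira is the subject of the memorandum. (j) applies (the registered capacity is 650 units, under the 770 units limit), but yields to (k): (k) is triggered — the reportable unit count is 9, under the 12 limit. (l) is engaged (aggregate throughput is 2,650 units, meeting the 2,360 units threshold), but is displaced by (m): (m) is triggered — the reference index is 293, under the 394 limit. (n) would limit (m) — a current Tier 4 Declaration is held — but (o) sets (n) aside: (o) operates against (n): a current Annual Notice is held. So (c) applies.
All of (d)'s requirements are met (assessed value is $291,500, meeting the $224,500 threshold; a current Annual Approval is held). But applying paragraph (p): (p) operates against (d): the coverage ratio is 26%, less than the 27% limit. So (d) is unavailable.
All of (e)'s requirements are met (the number of pages in the record is 157, less than the 188 limit; a current Standing Notice is held). Turning to paragraph (q): (q) operates against (e): a current Class 2 Exemption Letter is held. Exception (e) does not apply.

No — exception (c) applies; the Pellston Planning Office is not required to disclose the memorandum.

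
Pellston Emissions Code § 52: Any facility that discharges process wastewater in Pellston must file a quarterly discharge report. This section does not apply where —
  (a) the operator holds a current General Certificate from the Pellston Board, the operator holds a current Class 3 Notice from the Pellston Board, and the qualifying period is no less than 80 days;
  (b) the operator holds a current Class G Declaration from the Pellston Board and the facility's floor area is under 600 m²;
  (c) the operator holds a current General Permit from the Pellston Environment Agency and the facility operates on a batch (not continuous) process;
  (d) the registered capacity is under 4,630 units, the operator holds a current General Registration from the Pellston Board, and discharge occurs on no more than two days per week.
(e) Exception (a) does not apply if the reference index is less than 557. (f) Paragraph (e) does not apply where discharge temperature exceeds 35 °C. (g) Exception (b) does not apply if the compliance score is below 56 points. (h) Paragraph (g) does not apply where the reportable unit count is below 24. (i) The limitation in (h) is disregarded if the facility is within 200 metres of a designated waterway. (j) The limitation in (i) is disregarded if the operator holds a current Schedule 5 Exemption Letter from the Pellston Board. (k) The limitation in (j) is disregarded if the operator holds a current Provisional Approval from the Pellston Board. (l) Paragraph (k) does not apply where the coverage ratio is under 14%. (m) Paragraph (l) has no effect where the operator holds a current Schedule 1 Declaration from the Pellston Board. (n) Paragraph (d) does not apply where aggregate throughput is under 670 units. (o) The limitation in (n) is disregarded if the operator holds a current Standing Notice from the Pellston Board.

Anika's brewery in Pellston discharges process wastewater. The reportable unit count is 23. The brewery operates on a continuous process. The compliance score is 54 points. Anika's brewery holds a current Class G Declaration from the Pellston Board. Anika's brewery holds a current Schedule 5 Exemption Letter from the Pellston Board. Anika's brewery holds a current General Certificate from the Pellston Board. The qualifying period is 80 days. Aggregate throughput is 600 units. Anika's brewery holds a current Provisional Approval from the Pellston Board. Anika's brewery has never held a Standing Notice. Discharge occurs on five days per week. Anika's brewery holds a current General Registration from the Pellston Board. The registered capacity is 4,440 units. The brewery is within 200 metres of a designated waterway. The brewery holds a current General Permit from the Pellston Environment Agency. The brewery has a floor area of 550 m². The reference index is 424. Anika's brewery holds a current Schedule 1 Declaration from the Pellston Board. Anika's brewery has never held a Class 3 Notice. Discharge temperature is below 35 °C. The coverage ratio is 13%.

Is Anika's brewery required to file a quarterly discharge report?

Exception (a) fails — the Class 3 Notice is not current.
All of (b)'s requirements are met (a current Class G Declaration is held; the facility's floor area is 550 m², under the 600 m² limit). But applying paragraphs (g)–(m): (g) operates against (b): the compliance score is 54 points, below the 56 points limit. (h) applies (the reportable unit count is 23, below the 24 limit), but is overridden by (i): (i) operates against (h): the brewery is within 200 m of a designated waterway. (j) is triggered (a current Schedule 5 Exemption Letter is held), but is itself disapplied by (k): (k) operates against (j): a current Provisional Approval is held. (l) would limit (k) — the coverage ratio is 13%, under the 14% limit — but (m) sets (l) aside: (m) is engaged — a current Schedule 1 Declaration is held. So (b) is unavailable.
Exception (c) requires that the facility operates on a batch (not continuous) process; but the facility operates on a continuous process, so (c) is unavailable.
Exception (d) does not apply: discharge occurs on five days per week.
No exception is made out. Anika's brewery falls within the general rule.

Yes — Anika's brewery must file a quarterly discharge report.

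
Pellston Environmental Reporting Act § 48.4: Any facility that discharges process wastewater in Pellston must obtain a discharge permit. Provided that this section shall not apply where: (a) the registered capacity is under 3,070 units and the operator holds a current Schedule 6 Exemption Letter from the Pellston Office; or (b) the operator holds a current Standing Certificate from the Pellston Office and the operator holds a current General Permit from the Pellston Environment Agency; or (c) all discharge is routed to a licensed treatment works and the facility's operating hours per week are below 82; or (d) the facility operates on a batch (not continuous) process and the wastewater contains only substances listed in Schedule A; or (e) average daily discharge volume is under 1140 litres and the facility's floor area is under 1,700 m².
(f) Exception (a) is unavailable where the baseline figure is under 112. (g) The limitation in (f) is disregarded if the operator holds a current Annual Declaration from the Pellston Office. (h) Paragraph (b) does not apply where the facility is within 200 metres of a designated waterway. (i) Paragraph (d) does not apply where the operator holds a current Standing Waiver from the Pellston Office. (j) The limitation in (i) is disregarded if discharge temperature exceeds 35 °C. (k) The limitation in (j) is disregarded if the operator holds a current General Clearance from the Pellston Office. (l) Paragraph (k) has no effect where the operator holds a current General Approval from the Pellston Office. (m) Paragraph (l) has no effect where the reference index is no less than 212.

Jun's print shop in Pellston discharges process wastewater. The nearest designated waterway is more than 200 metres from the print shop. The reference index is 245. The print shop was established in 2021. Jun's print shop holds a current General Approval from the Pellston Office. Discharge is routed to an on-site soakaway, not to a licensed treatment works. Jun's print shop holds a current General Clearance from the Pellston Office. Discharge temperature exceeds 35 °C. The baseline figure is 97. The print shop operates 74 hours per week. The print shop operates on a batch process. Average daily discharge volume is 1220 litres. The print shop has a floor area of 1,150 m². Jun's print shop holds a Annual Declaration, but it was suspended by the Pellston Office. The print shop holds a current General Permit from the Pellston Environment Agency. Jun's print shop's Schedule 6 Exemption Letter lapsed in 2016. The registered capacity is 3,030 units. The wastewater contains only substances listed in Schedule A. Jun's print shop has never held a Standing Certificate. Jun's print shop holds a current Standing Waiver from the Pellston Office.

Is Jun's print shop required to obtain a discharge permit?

Exception (a) does not apply: no current Schedule 6 Exemption Letter is held.
Exception (b) does not apply: there is no Standing Certificate in force.
Exception (c) requires that all discharge is routed to a licensed treatment works; but discharge is not routed to a licensed treatment works, so (c) is unavailable.
Exception (d): the facility operates on a batch process; the wastewater is Schedule-A-only — every condition holds. However, paragraphs (i)–(m) must be considered: (i) applies — a current Standing Waiver is held. (j) is triggered (discharge temperature exceeds 35 °C), but is overridden by (k): (k) operates against (j): a current General Clearance is held. (l) is triggered (a current General Approval is held), but is displaced by (m): (m) operates against (l): the reference index is 245, meeting the 212 threshold. (d) is therefore removed.
Exception (e) does not apply: average daily discharge volume is 1220 litres, not under 1140 litres.
No exception displaces § 48.4.

Yes — Jun's print shop must obtain a discharge permit.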